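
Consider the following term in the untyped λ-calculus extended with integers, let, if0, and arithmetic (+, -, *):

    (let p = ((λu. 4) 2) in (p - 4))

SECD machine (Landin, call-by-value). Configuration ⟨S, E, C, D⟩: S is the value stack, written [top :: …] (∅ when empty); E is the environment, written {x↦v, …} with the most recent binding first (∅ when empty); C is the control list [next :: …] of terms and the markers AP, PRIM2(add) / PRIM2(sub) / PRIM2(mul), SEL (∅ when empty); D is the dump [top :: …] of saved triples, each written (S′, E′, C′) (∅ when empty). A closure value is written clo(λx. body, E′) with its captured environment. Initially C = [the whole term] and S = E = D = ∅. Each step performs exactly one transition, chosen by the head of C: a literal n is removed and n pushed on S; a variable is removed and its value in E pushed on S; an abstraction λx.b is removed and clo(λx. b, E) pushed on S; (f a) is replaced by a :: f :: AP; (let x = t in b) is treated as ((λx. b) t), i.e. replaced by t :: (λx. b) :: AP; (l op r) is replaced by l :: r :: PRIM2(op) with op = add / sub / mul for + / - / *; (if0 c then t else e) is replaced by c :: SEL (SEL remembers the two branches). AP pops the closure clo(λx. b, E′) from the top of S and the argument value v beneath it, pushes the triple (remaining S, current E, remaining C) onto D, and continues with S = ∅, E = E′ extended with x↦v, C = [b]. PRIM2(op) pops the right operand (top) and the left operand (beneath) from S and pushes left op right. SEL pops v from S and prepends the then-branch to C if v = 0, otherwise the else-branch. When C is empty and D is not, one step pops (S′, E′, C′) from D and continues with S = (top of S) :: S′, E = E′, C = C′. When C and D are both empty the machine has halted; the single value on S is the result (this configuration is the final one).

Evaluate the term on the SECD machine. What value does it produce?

Answer: 0

Machine steps:
[0] ⟨S=∅; E=∅; C=[(let p = ((λu. 4) 2) in (p - 4))]; D=∅⟩
[1] ⟨S=∅; E=∅; C=[((λu. 4) 2) :: (λp. (p - 4)) :: AP]; D=∅⟩
[2] ⟨S=∅; E=∅; C=[2 :: (λu. 4) :: AP :: (λp. (p - 4)) :: AP]; D=∅⟩
[3] ⟨S=[2]; E=∅; C=[(λu. 4) :: AP :: (λp. (p - 4)) :: AP]; D=∅⟩
[4] ⟨S=[clo(λu. 4, ∅) :: 2]; E=∅; C=[AP :: (λp. (p - 4)) :: AP]; D=∅⟩
[5] ⟨S=∅; E={u↦2}; C=[4]; D=[(∅, ∅, [(λp. (p - 4)) :: AP])]⟩
[6] ⟨S=[4]; E={u↦2}; C=∅; D=[(∅, ∅, [(λp. (p - 4)) :: AP])]⟩
[7] ⟨S=[4]; E=∅; C=[(λp. (p - 4)) :: AP]; D=∅⟩
[8] ⟨S=[clo(λp. (p - 4), ∅) :: 4]; E=∅; C=[AP]; D=∅⟩
[9] ⟨S=∅; E={p↦4}; C=[(p - 4)]; D=[(∅, ∅, ∅)]⟩
[10] ⟨S=∅; E={p↦4}; C=[p :: 4 :: PRIM2(sub)]; D=[(∅, ∅, ∅)]⟩
[11] ⟨S=[4]; E={p↦4}; C=[4 :: PRIM2(sub)]; D=[(∅, ∅, ∅)]⟩
[12] ⟨S=[4 :: 4]; E={p↦4}; C=[PRIM2(sub)]; D=[(∅, ∅, ∅)]⟩
[13] ⟨S=[0]; E={p↦4}; C=∅; D=[(∅, ∅, ∅)]⟩
[14] ⟨S=[0]; E=∅; C=∅; D=∅⟩
→ final value 0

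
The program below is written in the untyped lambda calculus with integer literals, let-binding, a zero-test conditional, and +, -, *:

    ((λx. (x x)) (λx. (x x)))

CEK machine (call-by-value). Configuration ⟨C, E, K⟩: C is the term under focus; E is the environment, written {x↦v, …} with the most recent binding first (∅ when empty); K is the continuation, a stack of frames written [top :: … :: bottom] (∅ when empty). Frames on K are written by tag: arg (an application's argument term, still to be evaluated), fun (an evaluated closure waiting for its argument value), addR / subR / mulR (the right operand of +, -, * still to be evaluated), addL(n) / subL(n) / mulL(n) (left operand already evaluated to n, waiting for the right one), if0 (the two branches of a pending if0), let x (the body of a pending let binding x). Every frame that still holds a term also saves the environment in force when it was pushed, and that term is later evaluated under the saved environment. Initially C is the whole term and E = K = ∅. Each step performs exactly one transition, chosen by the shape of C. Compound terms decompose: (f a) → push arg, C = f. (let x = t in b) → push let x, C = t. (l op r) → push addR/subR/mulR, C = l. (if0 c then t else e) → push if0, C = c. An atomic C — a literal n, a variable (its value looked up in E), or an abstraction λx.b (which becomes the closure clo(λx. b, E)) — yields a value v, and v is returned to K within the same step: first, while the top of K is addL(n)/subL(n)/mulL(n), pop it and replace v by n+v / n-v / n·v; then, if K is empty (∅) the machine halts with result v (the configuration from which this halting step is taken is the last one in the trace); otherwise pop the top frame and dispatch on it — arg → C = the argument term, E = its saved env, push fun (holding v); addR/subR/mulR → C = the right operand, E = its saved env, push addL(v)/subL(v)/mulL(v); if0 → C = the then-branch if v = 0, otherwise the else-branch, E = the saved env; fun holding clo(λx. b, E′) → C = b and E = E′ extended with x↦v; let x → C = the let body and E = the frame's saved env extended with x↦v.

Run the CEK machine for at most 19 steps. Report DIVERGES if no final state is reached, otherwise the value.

0. <C=((λx. (x x)) (λx. (x x))), E=∅, K=∅>
1. <C=(λx. (x x)), E=∅, K=[arg]>
2. <C=(λx. (x x)), E=∅, K=[fun]>
3. <C=(x x), E={x↦clo(λx. (x x), ∅)}, K=∅>
4. <C=x, E={x↦clo(λx. (x x), ∅)}, K=[arg]>
5. <C=x, E={x↦clo(λx. (x x), ∅)}, K=[fun]>
… configuration repeats with period 3 (steps 3–5 recur indefinitely) …

Answer: DIVERGES (no final state within 19 steps)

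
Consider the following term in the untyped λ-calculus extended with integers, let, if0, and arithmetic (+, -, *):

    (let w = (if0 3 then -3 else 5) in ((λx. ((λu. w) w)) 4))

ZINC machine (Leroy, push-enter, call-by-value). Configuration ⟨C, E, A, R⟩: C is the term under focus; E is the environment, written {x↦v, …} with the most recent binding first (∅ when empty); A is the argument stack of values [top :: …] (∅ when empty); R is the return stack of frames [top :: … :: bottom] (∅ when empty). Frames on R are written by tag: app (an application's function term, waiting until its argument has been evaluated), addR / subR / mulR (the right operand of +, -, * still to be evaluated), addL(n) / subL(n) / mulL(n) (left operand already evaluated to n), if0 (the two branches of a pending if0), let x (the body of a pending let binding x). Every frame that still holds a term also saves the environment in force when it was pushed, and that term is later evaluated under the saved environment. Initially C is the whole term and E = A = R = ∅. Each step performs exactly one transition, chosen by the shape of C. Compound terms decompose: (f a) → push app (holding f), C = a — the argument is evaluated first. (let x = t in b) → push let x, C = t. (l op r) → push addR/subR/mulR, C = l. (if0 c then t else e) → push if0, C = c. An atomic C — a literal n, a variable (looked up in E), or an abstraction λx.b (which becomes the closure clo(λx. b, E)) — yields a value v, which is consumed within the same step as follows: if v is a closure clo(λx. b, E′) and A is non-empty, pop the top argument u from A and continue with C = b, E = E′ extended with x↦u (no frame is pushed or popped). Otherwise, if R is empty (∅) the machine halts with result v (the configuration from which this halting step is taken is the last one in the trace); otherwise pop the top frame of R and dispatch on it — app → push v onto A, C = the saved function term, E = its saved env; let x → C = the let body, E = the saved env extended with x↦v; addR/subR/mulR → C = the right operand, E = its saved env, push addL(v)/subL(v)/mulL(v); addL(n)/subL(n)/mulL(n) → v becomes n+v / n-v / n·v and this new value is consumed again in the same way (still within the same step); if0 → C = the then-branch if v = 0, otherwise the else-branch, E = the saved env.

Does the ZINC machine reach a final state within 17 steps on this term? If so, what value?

[0] ⟨C=(let w = (if0 3 then -3 else 5) in ((λx. ((λu. w) w)) 4)); E=∅; A=∅; R=∅⟩
[1] ⟨C=(if0 3 then -3 else 5); E=∅; A=∅; R=[let w]⟩
[2] ⟨C=3; E=∅; A=∅; R=[if0 :: let w]⟩
[3] ⟨C=5; E=∅; A=∅; R=[let w]⟩
[4] ⟨C=((λx. ((λu. w) w)) 4); E={w↦5}; A=∅; R=∅⟩
[5] ⟨C=4; E={w↦5}; A=∅; R=[app]⟩
[6] ⟨C=(λx. ((λu. w) w)); E={w↦5}; A=[4]; R=∅⟩
[7] ⟨C=((λu. w) w); E={x↦4, w↦5}; A=∅; R=∅⟩
[8] ⟨C=w; E={x↦4, w↦5}; A=∅; R=[app]⟩
[9] ⟨C=(λu. w); E={x↦4, w↦5}; A=[5]; R=∅⟩
[10] ⟨C=w; E={u↦5, x↦4, w↦5}; A=∅; R=∅⟩
→ final value 5

Answer: 5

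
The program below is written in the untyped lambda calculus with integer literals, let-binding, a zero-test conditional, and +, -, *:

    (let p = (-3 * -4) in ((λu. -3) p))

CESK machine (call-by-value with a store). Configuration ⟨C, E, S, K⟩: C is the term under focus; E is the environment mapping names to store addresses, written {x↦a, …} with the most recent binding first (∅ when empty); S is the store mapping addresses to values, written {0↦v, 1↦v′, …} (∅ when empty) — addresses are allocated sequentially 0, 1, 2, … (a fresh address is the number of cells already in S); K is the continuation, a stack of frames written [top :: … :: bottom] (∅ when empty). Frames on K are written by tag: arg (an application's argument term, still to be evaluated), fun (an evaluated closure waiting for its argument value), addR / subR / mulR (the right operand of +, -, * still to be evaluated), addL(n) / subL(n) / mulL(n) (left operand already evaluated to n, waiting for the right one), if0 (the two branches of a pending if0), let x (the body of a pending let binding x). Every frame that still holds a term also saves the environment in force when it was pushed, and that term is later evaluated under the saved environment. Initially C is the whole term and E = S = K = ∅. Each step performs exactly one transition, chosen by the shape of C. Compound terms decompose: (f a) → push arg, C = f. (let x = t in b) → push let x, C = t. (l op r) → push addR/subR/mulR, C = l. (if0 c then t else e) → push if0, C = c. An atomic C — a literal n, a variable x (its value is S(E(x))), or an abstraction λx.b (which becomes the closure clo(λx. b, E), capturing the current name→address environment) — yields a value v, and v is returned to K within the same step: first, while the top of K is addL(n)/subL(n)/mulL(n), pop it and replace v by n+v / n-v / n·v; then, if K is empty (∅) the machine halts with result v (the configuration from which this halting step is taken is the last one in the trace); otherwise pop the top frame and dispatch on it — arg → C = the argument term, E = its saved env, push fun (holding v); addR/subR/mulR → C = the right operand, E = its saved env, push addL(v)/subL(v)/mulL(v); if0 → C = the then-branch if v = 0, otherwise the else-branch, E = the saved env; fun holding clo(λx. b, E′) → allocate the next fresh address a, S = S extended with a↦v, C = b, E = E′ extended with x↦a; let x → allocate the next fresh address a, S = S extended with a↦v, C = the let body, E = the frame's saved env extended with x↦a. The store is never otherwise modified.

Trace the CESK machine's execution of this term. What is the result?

Answer: -3

Machine steps:
0. <C=(let p = (-3 * -4) in ((λu. -3) p)), E=∅, S=∅, K=∅>
1. <C=(-3 * -4), E=∅, S=∅, K=[let p]>
2. <C=-3, E=∅, S=∅, K=[mulR :: let p]>
3. <C=-4, E=∅, S=∅, K=[mulL(-3) :: let p]>
4. <C=((λu. -3) p), E={p↦0}, S={0↦12}, K=∅>
5. <C=(λu. -3), E={p↦0}, S={0↦12}, K=[arg]>
6. <C=p, E={p↦0}, S={0↦12}, K=[fun]>
7. <C=-3, E={u↦1, p↦0}, S={0↦12, 1↦12}, K=∅>
→ final value -3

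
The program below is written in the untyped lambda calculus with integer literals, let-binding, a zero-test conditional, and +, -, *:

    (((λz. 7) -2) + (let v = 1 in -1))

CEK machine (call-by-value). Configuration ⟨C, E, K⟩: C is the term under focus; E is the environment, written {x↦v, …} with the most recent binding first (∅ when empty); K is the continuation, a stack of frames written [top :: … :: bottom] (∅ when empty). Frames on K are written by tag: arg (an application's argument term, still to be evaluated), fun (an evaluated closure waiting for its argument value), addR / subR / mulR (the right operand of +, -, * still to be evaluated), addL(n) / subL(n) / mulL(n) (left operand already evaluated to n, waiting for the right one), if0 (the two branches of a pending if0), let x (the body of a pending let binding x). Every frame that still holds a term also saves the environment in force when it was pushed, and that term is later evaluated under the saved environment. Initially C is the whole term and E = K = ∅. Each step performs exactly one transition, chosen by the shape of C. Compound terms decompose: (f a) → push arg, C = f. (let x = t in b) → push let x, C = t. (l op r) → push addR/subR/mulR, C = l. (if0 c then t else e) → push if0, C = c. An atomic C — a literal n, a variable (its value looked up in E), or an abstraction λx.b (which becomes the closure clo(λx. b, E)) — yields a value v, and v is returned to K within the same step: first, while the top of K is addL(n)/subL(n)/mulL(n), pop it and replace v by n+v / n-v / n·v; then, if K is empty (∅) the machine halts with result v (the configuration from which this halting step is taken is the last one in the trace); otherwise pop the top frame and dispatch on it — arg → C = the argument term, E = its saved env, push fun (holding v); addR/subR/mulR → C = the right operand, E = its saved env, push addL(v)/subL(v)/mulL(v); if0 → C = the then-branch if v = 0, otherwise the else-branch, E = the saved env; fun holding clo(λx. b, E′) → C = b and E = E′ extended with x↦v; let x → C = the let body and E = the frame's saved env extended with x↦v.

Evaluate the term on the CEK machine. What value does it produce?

t=0: ⟨C=(((λz. 7) -2) + (let v = 1 in -1)); E=∅; K=∅⟩
t=1: ⟨C=((λz. 7) -2); E=∅; K=[addR]⟩
t=2: ⟨C=(λz. 7); E=∅; K=[arg :: addR]⟩
t=3: ⟨C=-2; E=∅; K=[fun :: addR]⟩
t=4: ⟨C=7; E={z↦-2}; K=[addR]⟩
t=5: ⟨C=(let v = 1 in -1); E=∅; K=[addL(7)]⟩
t=6: ⟨C=1; E=∅; K=[let v :: addL(7)]⟩
t=7: ⟨C=-1; E={v↦1}; K=[addL(7)]⟩
→ final value 6

Answer: 6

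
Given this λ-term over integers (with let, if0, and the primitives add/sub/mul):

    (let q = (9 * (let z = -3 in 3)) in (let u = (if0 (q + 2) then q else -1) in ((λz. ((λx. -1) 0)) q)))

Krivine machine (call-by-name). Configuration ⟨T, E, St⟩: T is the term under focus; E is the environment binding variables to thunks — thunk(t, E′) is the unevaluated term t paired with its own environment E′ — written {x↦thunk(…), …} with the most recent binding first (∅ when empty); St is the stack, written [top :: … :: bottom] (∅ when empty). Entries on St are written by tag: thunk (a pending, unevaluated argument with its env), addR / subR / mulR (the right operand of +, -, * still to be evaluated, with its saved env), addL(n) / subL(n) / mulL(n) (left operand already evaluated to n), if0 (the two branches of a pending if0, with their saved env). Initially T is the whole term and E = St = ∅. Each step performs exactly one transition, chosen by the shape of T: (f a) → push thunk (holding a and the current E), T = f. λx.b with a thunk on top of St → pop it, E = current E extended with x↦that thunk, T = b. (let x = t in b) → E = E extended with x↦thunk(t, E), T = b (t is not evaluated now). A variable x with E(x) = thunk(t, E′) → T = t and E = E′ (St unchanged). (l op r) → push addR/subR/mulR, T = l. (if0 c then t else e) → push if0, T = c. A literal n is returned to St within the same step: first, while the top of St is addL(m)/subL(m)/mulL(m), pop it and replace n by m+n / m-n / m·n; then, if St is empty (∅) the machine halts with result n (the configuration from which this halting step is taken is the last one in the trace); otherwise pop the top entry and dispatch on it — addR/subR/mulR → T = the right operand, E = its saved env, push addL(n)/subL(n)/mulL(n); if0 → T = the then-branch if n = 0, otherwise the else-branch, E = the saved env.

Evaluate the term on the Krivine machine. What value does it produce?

t=0: <T=(let q = (9 * (let z = -3 in 3)) in (let u = (if0 (q + 2) then q else -1) in ((λz. ((λx. -1) 0)) q))), E=∅, St=∅>
t=1: <T=(let u = (if0 (q + 2) then q else -1) in ((λz. ((λx. -1) 0)) q)), E={q↦thunk((9 * (let z = -3 in 3)), ∅)}, St=∅>
t=2: <T=((λz. ((λx. -1) 0)) q), E={u↦thunk((if0 (q + 2) then q else -1), {q↦thunk((9 * (let z = -3 in 3)), ∅)}), q↦thunk((9 * (let z = -3 in 3)), ∅)}, St=∅>
t=3: <T=(λz. ((λx. -1) 0)), E={u↦thunk((if0 (q + 2) then q else -1), {q↦thunk((9 * (let z = -3 in 3)), ∅)}), q↦thunk((9 * (let z = -3 in 3)), ∅)}, St=[thunk]>
t=4: <T=((λx. -1) 0), E={z↦thunk(q, {u↦thunk((if0 (q + 2) then q else -1), {q↦thunk((9 * (let z = -3 in 3)), ∅)}), q↦thunk((9 * (let z = -3 in 3)), ∅)}), u↦thunk((if0 (q + 2) then q else -1), {q↦thunk((9 * (let z = -3 in 3)), ∅)}), q↦thunk((9 * (let z = -3 in 3)), ∅)}, St=∅>
t=5: <T=(λx. -1), E={z↦thunk(q, {u↦thunk((if0 (q + 2) then q else -1), {q↦thunk((9 * (let z = -3 in 3)), ∅)}), q↦thunk((9 * (let z = -3 in 3)), ∅)}), u↦thunk((if0 (q + 2) then q else -1), {q↦thunk((9 * (let z = -3 in 3)), ∅)}), q↦thunk((9 * (let z = -3 in 3)), ∅)}, St=[thunk]>
t=6: <T=-1, E={x↦thunk(0, {z↦thunk(q, {u↦thunk((if0 (q + 2) then q else -1), {q↦thunk((9 * (let z = -3 in 3)), ∅)}), q↦thunk((9 * (let z = -3 in 3)), ∅)}), u↦thunk((if0 (q + 2) then q else -1), {q↦thunk((9 * (let z = -3 in 3)), ∅)}), q↦thunk((9 * (let z = -3 in 3)), ∅)}), z↦thunk(q, {u↦thunk((if0 (q + 2) then q else -1), {q↦thunk((9 * (let z = -3 in 3)), ∅)}), q↦thunk((9 * (let z = -3 in 3)), ∅)}), u↦thunk((if0 (q + 2) then q else -1), {q↦thunk((9 * (let z = -3 in 3)), ∅)}), q↦thunk((9 * (let z = -3 in 3)), ∅)}, St=∅>
→ final value -1

Answer: -1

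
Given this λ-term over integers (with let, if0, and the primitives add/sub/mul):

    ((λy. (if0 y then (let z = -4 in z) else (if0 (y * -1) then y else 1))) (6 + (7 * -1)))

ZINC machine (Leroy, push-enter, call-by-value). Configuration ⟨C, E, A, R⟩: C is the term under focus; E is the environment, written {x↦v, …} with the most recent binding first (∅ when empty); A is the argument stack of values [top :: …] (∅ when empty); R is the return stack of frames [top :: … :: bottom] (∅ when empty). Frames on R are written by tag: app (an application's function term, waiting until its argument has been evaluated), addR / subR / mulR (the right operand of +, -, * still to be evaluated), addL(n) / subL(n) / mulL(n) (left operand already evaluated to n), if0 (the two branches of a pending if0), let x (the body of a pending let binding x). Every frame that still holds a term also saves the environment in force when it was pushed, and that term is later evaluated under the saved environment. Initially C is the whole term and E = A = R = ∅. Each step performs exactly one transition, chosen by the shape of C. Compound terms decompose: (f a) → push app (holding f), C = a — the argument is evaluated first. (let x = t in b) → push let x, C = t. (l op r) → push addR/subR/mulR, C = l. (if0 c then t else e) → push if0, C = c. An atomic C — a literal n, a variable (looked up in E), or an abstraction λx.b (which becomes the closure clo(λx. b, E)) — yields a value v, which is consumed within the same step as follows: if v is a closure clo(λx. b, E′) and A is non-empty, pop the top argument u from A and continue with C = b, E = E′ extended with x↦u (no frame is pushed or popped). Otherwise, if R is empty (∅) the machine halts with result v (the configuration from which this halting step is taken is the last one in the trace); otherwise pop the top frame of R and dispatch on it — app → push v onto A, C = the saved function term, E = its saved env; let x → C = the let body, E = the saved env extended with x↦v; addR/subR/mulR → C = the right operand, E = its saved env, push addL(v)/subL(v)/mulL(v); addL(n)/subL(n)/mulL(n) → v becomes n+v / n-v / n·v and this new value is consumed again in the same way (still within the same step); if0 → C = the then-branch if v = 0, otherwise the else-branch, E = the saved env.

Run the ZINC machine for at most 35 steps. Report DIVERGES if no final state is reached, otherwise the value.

[0] [C=((λy. (if0 y then (let z = -4 in z) else (if0 (y * -1) then y else 1))) (6 + (7 * -1))) | E=∅ | A=∅ | R=∅]
[1] [C=(6 + (7 * -1)) | E=∅ | A=∅ | R=[app]]
[2] [C=6 | E=∅ | A=∅ | R=[addR :: app]]
[3] [C=(7 * -1) | E=∅ | A=∅ | R=[addL(6) :: app]]
[4] [C=7 | E=∅ | A=∅ | R=[mulR :: addL(6) :: app]]
[5] [C=-1 | E=∅ | A=∅ | R=[mulL(7) :: addL(6) :: app]]
[6] [C=(λy. (if0 y then (let z = -4 in z) else (if0 (y * -1) then y else 1))) | E=∅ | A=[-1] | R=∅]
[7] [C=(if0 y then (let z = -4 in z) else (if0 (y * -1) then y else 1)) | E={y↦-1} | A=∅ | R=∅]
[8] [C=y | E={y↦-1} | A=∅ | R=[if0]]
[9] [C=(if0 (y * -1) then y else 1) | E={y↦-1} | A=∅ | R=∅]
[10] [C=(y * -1) | E={y↦-1} | A=∅ | R=[if0]]
[11] [C=y | E={y↦-1} | A=∅ | R=[mulR :: if0]]
[12] [C=-1 | E={y↦-1} | A=∅ | R=[mulL(-1) :: if0]]
[13] [C=1 | E={y↦-1} | A=∅ | R=∅]
→ final value 1

Answer: 1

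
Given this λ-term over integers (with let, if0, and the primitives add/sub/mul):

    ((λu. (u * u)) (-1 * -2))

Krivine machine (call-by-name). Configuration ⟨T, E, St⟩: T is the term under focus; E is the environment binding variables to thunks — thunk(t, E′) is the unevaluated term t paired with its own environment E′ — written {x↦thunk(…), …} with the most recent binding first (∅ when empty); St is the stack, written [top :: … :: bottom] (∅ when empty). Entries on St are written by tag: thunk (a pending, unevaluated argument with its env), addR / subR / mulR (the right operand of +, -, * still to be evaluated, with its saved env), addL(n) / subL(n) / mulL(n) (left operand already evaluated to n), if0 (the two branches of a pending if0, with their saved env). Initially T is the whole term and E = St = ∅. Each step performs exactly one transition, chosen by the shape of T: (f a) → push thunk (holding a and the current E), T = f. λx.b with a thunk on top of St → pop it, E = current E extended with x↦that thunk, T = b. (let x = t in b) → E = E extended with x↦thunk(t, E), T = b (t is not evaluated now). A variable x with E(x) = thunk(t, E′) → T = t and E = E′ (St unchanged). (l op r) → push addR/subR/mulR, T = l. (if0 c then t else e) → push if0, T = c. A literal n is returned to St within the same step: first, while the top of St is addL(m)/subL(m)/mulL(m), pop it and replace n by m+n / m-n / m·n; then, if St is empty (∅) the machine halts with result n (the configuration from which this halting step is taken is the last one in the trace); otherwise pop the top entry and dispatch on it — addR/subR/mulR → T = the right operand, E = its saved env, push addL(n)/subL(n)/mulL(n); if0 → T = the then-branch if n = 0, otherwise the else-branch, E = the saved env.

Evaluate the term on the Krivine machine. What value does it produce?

Answer: 4

Execution trace:
[0] ⟨T=((λu. (u * u)) (-1 * -2)); E=∅; St=∅⟩
[1] ⟨T=(λu. (u * u)); E=∅; St=[thunk]⟩
[2] ⟨T=(u * u); E={u↦thunk((-1 * -2), ∅)}; St=∅⟩
[3] ⟨T=u; E={u↦thunk((-1 * -2), ∅)}; St=[mulR]⟩
[4] ⟨T=(-1 * -2); E=∅; St=[mulR]⟩
[5] ⟨T=-1; E=∅; St=[mulR :: mulR]⟩
[6] ⟨T=-2; E=∅; St=[mulL(-1) :: mulR]⟩
[7] ⟨T=u; E={u↦thunk((-1 * -2), ∅)}; St=[mulL(2)]⟩
[8] ⟨T=(-1 * -2); E=∅; St=[mulL(2)]⟩
[9] ⟨T=-1; E=∅; St=[mulR :: mulL(2)]⟩
[10] ⟨T=-2; E=∅; St=[mulL(-1) :: mulL(2)]⟩
→ final value 4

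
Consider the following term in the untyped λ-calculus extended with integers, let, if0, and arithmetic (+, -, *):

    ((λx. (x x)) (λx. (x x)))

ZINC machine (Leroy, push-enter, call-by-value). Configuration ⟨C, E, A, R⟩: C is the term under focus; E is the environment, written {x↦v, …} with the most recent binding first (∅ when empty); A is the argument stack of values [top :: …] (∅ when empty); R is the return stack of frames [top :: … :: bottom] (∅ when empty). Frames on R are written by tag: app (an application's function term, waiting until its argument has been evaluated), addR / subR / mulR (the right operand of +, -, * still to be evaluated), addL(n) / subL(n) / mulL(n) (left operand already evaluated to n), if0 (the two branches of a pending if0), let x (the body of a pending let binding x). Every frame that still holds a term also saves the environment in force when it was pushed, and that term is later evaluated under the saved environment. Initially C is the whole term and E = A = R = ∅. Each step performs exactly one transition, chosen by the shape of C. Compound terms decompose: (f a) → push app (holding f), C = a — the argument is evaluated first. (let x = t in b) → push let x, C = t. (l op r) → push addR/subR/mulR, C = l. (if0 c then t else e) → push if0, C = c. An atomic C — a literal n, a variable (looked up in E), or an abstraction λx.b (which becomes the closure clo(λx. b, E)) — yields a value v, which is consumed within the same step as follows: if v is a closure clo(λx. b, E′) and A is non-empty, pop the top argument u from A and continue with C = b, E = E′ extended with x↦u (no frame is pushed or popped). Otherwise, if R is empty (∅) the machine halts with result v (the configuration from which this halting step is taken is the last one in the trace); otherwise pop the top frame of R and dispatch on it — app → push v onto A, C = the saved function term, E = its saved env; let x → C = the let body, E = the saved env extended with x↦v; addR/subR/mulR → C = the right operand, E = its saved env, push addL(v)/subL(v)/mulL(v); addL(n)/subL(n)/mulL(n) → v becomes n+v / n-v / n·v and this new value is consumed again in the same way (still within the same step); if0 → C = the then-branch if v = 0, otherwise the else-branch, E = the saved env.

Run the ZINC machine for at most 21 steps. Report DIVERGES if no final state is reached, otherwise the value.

Answer: DIVERGES (no final state within 21 steps)

Machine steps:
0. ⟨C=((λx. (x x)) (λx. (x x))); E=∅; A=∅; R=∅⟩
1. ⟨C=(λx. (x x)); E=∅; A=∅; R=[app]⟩
2. ⟨C=(λx. (x x)); E=∅; A=[clo(λx. (x x), ∅)]; R=∅⟩
3. ⟨C=(x x); E={x↦clo(λx. (x x), ∅)}; A=∅; R=∅⟩
4. ⟨C=x; E={x↦clo(λx. (x x), ∅)}; A=∅; R=[app]⟩
5. ⟨C=x; E={x↦clo(λx. (x x), ∅)}; A=[clo(λx. (x x), ∅)]; R=∅⟩
… configuration repeats with period 3 (steps 3–5 recur indefinitely) …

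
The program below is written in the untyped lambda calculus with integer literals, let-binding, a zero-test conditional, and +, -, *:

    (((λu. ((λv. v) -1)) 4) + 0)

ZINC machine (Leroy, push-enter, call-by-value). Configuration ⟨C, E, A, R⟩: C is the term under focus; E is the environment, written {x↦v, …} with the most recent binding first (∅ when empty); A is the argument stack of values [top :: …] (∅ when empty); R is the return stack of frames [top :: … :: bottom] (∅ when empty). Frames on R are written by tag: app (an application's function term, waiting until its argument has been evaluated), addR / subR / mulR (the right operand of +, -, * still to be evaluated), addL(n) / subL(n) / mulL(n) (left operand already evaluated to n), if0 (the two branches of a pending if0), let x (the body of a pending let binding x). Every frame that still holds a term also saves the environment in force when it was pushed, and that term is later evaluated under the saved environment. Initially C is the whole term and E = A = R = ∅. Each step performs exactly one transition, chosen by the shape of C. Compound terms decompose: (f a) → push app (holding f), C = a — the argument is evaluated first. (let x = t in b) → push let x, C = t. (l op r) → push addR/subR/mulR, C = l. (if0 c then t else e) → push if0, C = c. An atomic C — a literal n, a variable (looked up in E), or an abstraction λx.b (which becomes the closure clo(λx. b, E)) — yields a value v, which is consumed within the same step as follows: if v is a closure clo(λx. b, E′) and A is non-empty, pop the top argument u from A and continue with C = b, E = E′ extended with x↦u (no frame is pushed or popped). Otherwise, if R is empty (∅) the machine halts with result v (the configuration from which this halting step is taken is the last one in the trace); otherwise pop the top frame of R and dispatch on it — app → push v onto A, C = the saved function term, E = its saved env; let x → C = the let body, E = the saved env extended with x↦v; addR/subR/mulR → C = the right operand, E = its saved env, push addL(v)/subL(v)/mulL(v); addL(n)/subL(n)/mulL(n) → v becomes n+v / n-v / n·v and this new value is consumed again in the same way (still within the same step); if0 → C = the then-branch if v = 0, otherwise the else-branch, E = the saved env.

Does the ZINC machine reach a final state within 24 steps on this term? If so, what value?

0. <C=(((λu. ((λv. v) -1)) 4) + 0), E=∅, A=∅, R=∅>
1. <C=((λu. ((λv. v) -1)) 4), E=∅, A=∅, R=[addR]>
2. <C=4, E=∅, A=∅, R=[app :: addR]>
3. <C=(λu. ((λv. v) -1)), E=∅, A=[4], R=[addR]>
4. <C=((λv. v) -1), E={u↦4}, A=∅, R=[addR]>
5. <C=-1, E={u↦4}, A=∅, R=[app :: addR]>
6. <C=(λv. v), E={u↦4}, A=[-1], R=[addR]>
7. <C=v, E={v↦-1, u↦4}, A=∅, R=[addR]>
8. <C=0, E=∅, A=∅, R=[addL(-1)]>
→ final value -1

Answer: -1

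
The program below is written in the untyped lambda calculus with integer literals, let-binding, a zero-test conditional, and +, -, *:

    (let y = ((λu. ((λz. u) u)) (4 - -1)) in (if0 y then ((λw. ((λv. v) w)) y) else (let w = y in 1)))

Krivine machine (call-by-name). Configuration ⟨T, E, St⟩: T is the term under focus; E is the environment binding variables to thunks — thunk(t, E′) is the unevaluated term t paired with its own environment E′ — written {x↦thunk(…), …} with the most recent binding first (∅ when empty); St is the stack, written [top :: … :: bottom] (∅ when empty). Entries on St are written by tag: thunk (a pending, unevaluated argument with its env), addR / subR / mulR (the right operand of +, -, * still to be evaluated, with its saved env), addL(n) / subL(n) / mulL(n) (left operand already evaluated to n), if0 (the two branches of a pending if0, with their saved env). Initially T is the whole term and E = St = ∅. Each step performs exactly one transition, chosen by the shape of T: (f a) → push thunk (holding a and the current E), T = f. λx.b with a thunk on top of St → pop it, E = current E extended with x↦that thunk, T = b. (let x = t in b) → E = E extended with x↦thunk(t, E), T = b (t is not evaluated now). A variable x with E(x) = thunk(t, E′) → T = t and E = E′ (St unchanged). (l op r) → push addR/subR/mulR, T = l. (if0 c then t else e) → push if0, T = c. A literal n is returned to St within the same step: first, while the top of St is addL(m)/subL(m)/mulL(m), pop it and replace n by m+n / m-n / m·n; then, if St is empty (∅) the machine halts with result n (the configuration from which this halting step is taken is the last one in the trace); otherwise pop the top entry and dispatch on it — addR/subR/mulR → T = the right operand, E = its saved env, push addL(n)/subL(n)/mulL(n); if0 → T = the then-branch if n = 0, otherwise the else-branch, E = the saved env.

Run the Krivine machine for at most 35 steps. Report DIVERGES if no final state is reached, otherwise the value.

[0] [T=(let y = ((λu. ((λz. u) u)) (4 - -1)) in (if0 y then ((λw. ((λv. v) w)) y) else (let w = y in 1))) | E=∅ | St=∅]
[1] [T=(if0 y then ((λw. ((λv. v) w)) y) else (let w = y in 1)) | E={y↦thunk(((λu. ((λz. u) u)) (4 - -1)), ∅)} | St=∅]
[2] [T=y | E={y↦thunk(((λu. ((λz. u) u)) (4 - -1)), ∅)} | St=[if0]]
[3] [T=((λu. ((λz. u) u)) (4 - -1)) | E=∅ | St=[if0]]
[4] [T=(λu. ((λz. u) u)) | E=∅ | St=[thunk :: if0]]
[5] [T=((λz. u) u) | E={u↦thunk((4 - -1), ∅)} | St=[if0]]
[6] [T=(λz. u) | E={u↦thunk((4 - -1), ∅)} | St=[thunk :: if0]]
[7] [T=u | E={z↦thunk(u, {u↦thunk((4 - -1), ∅)}), u↦thunk((4 - -1), ∅)} | St=[if0]]
[8] [T=(4 - -1) | E=∅ | St=[if0]]
[9] [T=4 | E=∅ | St=[subR :: if0]]
[10] [T=-1 | E=∅ | St=[subL(4) :: if0]]
[11] [T=(let w = y in 1) | E={y↦thunk(((λu. ((λz. u) u)) (4 - -1)), ∅)} | St=∅]
[12] [T=1 | E={w↦thunk(y, {y↦thunk(((λu. ((λz. u) u)) (4 - -1)), ∅)}), y↦thunk(((λu. ((λz. u) u)) (4 - -1)), ∅)} | St=∅]
→ final value 1

Answer: 1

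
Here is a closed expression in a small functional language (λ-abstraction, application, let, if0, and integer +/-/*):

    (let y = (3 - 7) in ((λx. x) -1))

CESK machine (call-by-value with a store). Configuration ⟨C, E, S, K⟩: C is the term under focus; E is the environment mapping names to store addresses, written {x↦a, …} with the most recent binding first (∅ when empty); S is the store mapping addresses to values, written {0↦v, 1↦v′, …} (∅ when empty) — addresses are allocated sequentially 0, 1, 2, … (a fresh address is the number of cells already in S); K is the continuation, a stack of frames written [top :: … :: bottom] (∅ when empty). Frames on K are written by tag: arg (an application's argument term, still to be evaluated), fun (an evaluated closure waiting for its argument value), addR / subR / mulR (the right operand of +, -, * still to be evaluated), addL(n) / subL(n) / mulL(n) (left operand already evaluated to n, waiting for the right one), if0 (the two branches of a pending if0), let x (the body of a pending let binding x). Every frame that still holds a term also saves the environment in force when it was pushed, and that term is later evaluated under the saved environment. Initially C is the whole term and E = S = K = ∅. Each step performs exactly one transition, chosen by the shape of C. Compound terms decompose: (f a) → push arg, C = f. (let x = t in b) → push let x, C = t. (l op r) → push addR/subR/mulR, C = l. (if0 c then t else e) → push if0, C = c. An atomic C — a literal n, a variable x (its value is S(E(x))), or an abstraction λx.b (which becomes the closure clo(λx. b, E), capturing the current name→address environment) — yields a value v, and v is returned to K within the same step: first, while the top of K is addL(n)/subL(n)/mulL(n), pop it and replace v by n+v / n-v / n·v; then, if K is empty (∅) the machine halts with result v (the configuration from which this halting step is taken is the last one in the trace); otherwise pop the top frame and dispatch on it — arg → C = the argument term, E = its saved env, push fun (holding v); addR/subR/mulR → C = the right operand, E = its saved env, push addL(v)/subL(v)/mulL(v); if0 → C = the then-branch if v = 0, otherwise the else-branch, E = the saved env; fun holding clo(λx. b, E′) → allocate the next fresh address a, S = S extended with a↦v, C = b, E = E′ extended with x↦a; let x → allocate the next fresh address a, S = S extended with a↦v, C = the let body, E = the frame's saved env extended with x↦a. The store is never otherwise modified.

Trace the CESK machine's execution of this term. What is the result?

Answer: -1

Derivation:
[0] <C=(let y = (3 - 7) in ((λx. x) -1)), E=∅, S=∅, K=∅>
[1] <C=(3 - 7), E=∅, S=∅, K=[let y]>
[2] <C=3, E=∅, S=∅, K=[subR :: let y]>
[3] <C=7, E=∅, S=∅, K=[subL(3) :: let y]>
[4] <C=((λx. x) -1), E={y↦0}, S={0↦-4}, K=∅>
[5] <C=(λx. x), E={y↦0}, S={0↦-4}, K=[arg]>
[6] <C=-1, E={y↦0}, S={0↦-4}, K=[fun]>
[7] <C=x, E={x↦1, y↦0}, S={0↦-4, 1↦-1}, K=∅>
→ final value -1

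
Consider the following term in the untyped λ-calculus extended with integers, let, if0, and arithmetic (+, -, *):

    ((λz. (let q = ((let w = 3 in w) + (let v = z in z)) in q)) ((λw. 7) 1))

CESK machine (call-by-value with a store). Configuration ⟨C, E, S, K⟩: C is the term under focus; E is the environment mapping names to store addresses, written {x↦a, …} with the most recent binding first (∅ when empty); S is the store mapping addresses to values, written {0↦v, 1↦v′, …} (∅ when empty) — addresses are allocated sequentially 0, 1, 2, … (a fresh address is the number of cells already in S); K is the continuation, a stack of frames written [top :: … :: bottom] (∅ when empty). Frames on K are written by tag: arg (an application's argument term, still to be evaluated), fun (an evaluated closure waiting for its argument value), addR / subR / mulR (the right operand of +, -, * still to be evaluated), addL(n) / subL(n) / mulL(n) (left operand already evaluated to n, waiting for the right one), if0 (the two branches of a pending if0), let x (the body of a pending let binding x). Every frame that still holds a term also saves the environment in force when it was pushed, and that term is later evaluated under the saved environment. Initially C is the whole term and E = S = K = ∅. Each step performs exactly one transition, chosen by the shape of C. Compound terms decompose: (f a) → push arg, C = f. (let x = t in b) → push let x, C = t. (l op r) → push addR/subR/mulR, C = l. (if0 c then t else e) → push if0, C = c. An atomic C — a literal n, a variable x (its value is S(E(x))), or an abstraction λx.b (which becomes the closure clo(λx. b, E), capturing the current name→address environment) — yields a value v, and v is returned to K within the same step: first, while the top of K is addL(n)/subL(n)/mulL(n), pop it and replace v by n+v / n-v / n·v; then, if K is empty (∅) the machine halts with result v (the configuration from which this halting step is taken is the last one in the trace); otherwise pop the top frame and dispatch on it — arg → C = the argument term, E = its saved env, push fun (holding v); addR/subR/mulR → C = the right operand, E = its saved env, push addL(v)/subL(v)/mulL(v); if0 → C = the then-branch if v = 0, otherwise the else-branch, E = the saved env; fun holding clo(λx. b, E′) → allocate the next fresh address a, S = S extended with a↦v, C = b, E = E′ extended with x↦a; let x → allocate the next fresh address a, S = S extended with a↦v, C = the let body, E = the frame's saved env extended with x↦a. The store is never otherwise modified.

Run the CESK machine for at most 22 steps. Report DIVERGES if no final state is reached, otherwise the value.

step 0: <C=((λz. (let q = ((let w = 3 in w) + (let v = z in z)) in q)) ((λw. 7) 1)), E=∅, S=∅, K=∅>
step 1: <C=(λz. (let q = ((let w = 3 in w) + (let v = z in z)) in q)), E=∅, S=∅, K=[arg]>
step 2: <C=((λw. 7) 1), E=∅, S=∅, K=[fun]>
step 3: <C=(λw. 7), E=∅, S=∅, K=[arg :: fun]>
step 4: <C=1, E=∅, S=∅, K=[fun :: fun]>
step 5: <C=7, E={w↦0}, S={0↦1}, K=[fun]>
step 6: <C=(let q = ((let w = 3 in w) + (let v = z in z)) in q), E={z↦1}, S={0↦1, 1↦7}, K=∅>
step 7: <C=((let w = 3 in w) + (let v = z in z)), E={z↦1}, S={0↦1, 1↦7}, K=[let q]>
step 8: <C=(let w = 3 in w), E={z↦1}, S={0↦1, 1↦7}, K=[addR :: let q]>
step 9: <C=3, E={z↦1}, S={0↦1, 1↦7}, K=[let w :: addR :: let q]>
step 10: <C=w, E={w↦2, z↦1}, S={0↦1, 1↦7, 2↦3}, K=[addR :: let q]>
step 11: <C=(let v = z in z), E={z↦1}, S={0↦1, 1↦7, 2↦3}, K=[addL(3) :: let q]>
step 12: <C=z, E={z↦1}, S={0↦1, 1↦7, 2↦3}, K=[let v :: addL(3) :: let q]>
step 13: <C=z, E={v↦3, z↦1}, S={0↦1, 1↦7, 2↦3, 3↦7}, K=[addL(3) :: let q]>
step 14: <C=q, E={q↦4, z↦1}, S={0↦1, 1↦7, 2↦3, 3↦7, 4↦10}, K=∅>
→ final value 10

Answer: 10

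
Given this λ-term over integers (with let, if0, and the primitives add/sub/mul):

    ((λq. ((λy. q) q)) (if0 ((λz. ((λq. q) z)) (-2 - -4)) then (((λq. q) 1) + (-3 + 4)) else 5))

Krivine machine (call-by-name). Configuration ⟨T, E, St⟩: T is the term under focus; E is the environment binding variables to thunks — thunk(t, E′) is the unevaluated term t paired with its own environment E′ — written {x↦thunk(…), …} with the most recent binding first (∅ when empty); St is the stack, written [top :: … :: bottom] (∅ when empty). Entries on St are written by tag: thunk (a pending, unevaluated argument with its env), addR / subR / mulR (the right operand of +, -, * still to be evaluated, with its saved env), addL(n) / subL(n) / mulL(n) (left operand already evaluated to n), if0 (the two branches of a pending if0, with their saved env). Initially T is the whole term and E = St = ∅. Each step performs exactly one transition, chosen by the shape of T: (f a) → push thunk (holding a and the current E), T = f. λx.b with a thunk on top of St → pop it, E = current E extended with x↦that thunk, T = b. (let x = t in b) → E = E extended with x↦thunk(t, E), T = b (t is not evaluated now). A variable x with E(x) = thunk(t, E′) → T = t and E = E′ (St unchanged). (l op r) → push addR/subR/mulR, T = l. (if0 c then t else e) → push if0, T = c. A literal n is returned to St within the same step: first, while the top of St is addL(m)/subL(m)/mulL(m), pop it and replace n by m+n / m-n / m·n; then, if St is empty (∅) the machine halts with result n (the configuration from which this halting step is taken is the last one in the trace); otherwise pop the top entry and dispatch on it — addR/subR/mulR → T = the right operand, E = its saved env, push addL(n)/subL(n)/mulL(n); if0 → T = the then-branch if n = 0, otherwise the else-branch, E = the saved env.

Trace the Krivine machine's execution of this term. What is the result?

[0] <T=((λq. ((λy. q) q)) (if0 ((λz. ((λq. q) z)) (-2 - -4)) then (((λq. q) 1) + (-3 + 4)) else 5)), E=∅, St=∅>
[1] <T=(λq. ((λy. q) q)), E=∅, St=[thunk]>
[2] <T=((λy. q) q), E={q↦thunk((if0 ((λz. ((λq. q) z)) (-2 - -4)) then (((λq. q) 1) + (-3 + 4)) else 5), ∅)}, St=∅>
[3] <T=(λy. q), E={q↦thunk((if0 ((λz. ((λq. q) z)) (-2 - -4)) then (((λq. q) 1) + (-3 + 4)) else 5), ∅)}, St=[thunk]>
[4] <T=q, E={y↦thunk(q, {q↦thunk((if0 ((λz. ((λq. q) z)) (-2 - -4)) then (((λq. q) 1) + (-3 + 4)) else 5), ∅)}), q↦thunk((if0 ((λz. ((λq. q) z)) (-2 - -4)) then (((λq. q) 1) + (-3 + 4)) else 5), ∅)}, St=∅>
[5] <T=(if0 ((λz. ((λq. q) z)) (-2 - -4)) then (((λq. q) 1) + (-3 + 4)) else 5), E=∅, St=∅>
[6] <T=((λz. ((λq. q) z)) (-2 - -4)), E=∅, St=[if0]>
[7] <T=(λz. ((λq. q) z)), E=∅, St=[thunk :: if0]>
[8] <T=((λq. q) z), E={z↦thunk((-2 - -4), ∅)}, St=[if0]>
[9] <T=(λq. q), E={z↦thunk((-2 - -4), ∅)}, St=[thunk :: if0]>
[10] <T=q, E={q↦thunk(z, {z↦thunk((-2 - -4), ∅)}), z↦thunk((-2 - -4), ∅)}, St=[if0]>
[11] <T=z, E={z↦thunk((-2 - -4), ∅)}, St=[if0]>
[12] <T=(-2 - -4), E=∅, St=[if0]>
[13] <T=-2, E=∅, St=[subR :: if0]>
[14] <T=-4, E=∅, St=[subL(-2) :: if0]>
[15] <T=5, E=∅, St=∅>
→ final value 5

Answer: 5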